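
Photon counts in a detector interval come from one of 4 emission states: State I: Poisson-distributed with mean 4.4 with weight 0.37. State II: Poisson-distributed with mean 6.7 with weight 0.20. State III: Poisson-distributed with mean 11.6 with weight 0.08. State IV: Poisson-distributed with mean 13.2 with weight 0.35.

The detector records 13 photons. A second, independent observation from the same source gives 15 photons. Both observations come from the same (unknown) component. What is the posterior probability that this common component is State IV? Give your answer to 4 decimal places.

Apply Bayes' rule: the posterior for each component is proportional to its prior times its likelihood at x.
Since both observations come from the same component, the likelihood for component k is f_k(x₁)·f_k(x₂).
  f_I = [0.000456782] × [4.21109e-05] = 1.92355e-08
  f_II = [0.0108372] × [0.00231659] = 2.51055e-05
  f_III = [0.101358] × [0.0649463] = 0.00658282
  f_IV = [0.109773] × [0.0910798] = 0.00999806
Unnormalised posteriors:
  π_I·f_I = 0.37 × 1.92355e-08 = 7.11714e-09
  π_II·f_II = 0.20 × 2.51055e-05 = 5.0211e-06
  π_III·f_III = 0.08 × 0.00658282 = 0.000526625
  π_IV·f_IV = 0.35 × 0.00999806 = 0.00349932
Marginal: 7.11714e-09 + 5.0211e-06 + 0.000526625 + 0.00349932 = 0.00403098
So the posterior for State IV is 0.00349932 / 0.00403098 ≈ 0.8681.

0.8681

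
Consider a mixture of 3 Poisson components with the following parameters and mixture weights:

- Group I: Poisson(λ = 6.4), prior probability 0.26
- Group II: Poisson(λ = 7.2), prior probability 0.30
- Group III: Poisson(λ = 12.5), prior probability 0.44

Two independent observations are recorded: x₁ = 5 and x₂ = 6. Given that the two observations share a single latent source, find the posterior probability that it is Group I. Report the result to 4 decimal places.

The responsibility of component k is π_k f_k(x) divided by Σ_j π_j f_j(x).
Since both observations come from the same component, the likelihood for component k is f_k(x₁)·f_k(x₂).
  p_I = [e^(−6.4)·6.4^5/5! = 0.148674] × [0.158585] = 0.0235774
  p_II = [e^(−7.2)·7.2^5/5! = 0.120382] × [0.144458] = 0.0173901
  p_III = [e^(−12.5)·12.5^5/5! = 0.00947737] × [0.0197445] = 0.000187126
Weight by the priors:
  π_I·p_I = 0.26 × 0.0235774 = 0.00613013
  π_II·p_II = 0.30 × 0.0173901 = 0.00521704
  π_III·p_III = 0.44 × 0.000187126 = 8.23355e-05
Sum: 0.00613013 + 0.00521704 + 8.23355e-05 = 0.0114295
P(Group I | data) = 0.00613013 / 0.0114295 ≈ 0.5363

0.5363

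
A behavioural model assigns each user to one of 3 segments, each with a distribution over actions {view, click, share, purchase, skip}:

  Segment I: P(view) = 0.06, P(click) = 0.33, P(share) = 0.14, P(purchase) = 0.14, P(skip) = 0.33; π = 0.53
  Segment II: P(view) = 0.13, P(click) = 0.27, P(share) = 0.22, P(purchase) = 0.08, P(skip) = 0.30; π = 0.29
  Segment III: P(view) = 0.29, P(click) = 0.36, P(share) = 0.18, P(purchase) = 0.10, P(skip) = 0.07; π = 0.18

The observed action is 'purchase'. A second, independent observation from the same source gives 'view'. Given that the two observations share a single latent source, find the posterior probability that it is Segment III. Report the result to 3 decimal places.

Apply Bayes' rule: the posterior for each component is proportional to its prior times its likelihood at x.
Since both observations come from the same component, the likelihood for component k is f_k(x₁)·f_k(x₂).
  p_I = [P(purchase | comp) = 0.14] × [0.06] = 0.0084
  p_II = [P(purchase | comp) = 0.08] × [0.13] = 0.0104
  p_III = [P(purchase | comp) = 0.10] × [0.29] = 0.029
Unnormalised posteriors:
  π_I·p_I = 0.53 × 0.0084 = 0.004452
  π_II·p_II = 0.29 × 0.0104 = 0.003016
  π_III·p_III = 0.18 × 0.029 = 0.00522
Marginal: 0.004452 + 0.003016 + 0.00522 = 0.012688
So the posterior for Segment III is 0.00522 / 0.012688 ≈ 0.411.

0.411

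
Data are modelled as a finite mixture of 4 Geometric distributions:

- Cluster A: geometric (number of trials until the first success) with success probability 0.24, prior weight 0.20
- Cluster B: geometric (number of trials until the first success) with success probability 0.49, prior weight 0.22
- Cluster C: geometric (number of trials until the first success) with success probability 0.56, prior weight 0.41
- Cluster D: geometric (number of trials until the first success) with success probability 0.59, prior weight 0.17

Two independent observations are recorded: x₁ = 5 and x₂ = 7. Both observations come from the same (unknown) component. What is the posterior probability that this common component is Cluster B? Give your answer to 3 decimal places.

P(component k | x) = P(Z=k)·f_k(x) / marginal(x), where marginal(x) = Σ_j P(Z=j)·f_j(x).
Since both observations come from the same component, the likelihood for component k is f_k(x₁)·f_k(x₂).
  p_A = [0.0800692] × [0.046248] = 0.00370304
  p_B = [0.0331495] × [0.00862218] = 0.000285821
  p_C = [0.0209893] × [0.00406354] = 8.52909e-05
  p_D = [0.016672] × [0.00280256] = 4.67243e-05
Multiply by the mixture weights:
  P(Z=A)·p_A = 0.20 × 0.00370304 = 0.000740608
  P(Z=B)·p_B = 0.22 × 0.000285821 = 6.28806e-05
  P(Z=C)·p_C = 0.41 × 8.52909e-05 = 3.49693e-05
  P(Z=D)·p_D = 0.17 × 4.67243e-05 = 7.94313e-06
Evidence: 0.000740608 + 6.28806e-05 + 3.49693e-05 + 7.94313e-06 = 0.000846401
Responsibility of Cluster B: 6.28806e-05 / 0.000846401 ≈ 0.074

0.074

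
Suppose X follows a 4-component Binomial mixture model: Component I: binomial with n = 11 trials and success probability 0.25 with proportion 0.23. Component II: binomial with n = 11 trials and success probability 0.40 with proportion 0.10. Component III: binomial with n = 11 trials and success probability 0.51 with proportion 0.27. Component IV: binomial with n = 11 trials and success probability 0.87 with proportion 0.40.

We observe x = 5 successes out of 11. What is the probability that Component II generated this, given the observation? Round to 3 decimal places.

Apply Bayes' rule: the posterior for each component is proportional to its prior times its likelihood at x.
Binomial probabilities:
  p_I = C(11,5)·0.25^5·0.75^6 = 462·0.000976562·0.177979 = 0.0802989
  p_II = C(11,5)·0.40^5·0.60^6 = 462·0.01024·0.046656 = 0.220724
  p_III = C(11,5)·0.51^5·0.49^6 = 462·0.0345025·0.0138413 = 0.220632
  p_IV = C(11,5)·0.87^5·0.13^6 = 462·0.498421·4.82681e-06 = 0.00111147
Weight by the priors:
  P(Z=I)·p_I = 0.23 × 0.0802989 = 0.0184687
  P(Z=II)·p_II = 0.10 × 0.220724 = 0.0220724
  P(Z=III)·p_III = 0.27 × 0.220632 = 0.0595708
  P(Z=IV)·p_IV = 0.40 × 0.00111147 = 0.000444589
Marginal: 0.0184687 + 0.0220724 + 0.0595708 + 0.000444589 = 0.100556
P(Component II | 5 successes out of 11) ≈ 0.220

0.220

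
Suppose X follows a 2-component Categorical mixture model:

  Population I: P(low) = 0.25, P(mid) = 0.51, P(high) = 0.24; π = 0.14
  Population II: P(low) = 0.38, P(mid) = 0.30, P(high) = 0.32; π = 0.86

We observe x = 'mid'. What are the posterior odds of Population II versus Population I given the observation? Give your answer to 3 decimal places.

3.613

Only the two components matter; the odds are (π_i f_i(x)) / (π_j f_j(x)).
Categorical probabilities:
  p_I = P(mid | comp) = 0.51
  p_II = P(mid | comp) = 0.30
Posterior odds = (π_II·p_II) / (π_I·p_I) = (0.86·0.3) / (0.14·0.51) = 0.258 / 0.0714 ≈ 3.613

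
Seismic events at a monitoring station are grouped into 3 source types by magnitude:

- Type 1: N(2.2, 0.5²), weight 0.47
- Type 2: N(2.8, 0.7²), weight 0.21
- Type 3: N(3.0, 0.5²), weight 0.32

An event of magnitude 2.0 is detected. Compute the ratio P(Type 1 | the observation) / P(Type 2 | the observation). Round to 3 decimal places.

The posterior odds equal the prior odds times the likelihood ratio: (w_i/w_j)·(f_i(x)/f_j(x)).
Evaluate each component's likelihood at the observed value:
  L_1 = 0.73654
  L_2 = 0.296614
  L_3 = 0.107982
0.346174 / 0.0622889 ≈ 5.558

5.558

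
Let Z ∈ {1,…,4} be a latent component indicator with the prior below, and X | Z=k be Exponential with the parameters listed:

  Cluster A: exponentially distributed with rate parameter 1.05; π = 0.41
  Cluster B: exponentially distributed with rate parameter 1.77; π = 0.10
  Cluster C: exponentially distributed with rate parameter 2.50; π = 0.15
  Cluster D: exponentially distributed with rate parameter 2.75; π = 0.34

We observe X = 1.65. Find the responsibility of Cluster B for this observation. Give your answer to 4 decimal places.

By Bayes' theorem, P(k | x) = π_k f_k(x) / Σ_j π_j f_j(x).
Evaluate each component's likelihood at the observed value:
  f_A = 1.05·e^(−1.05·1.65) = 1.05·e^(−1.7325) = 0.185684
  f_B = 1.77·e^(−1.77·1.65) = 1.77·e^(−2.9205) = 0.0954149
  f_C = 2.50·e^(−2.50·1.65) = 2.50·e^(−4.1250) = 0.0404087
  f_D = 2.75·e^(−2.75·1.65) = 2.75·e^(−4.5375) = 0.0294253
Prior × likelihood for each component:
  π_A·f_A = 0.41 × 0.185684 = 0.0761304
  π_B·f_B = 0.10 × 0.0954149 = 0.00954149
  π_C·f_C = 0.15 × 0.0404087 = 0.00606131
  π_D·f_D = 0.34 × 0.0294253 = 0.0100046
Marginal: 0.0761304 + 0.00954149 + 0.00606131 + 0.0100046 = 0.101738
So the posterior for Cluster B is 0.00954149 / 0.101738 ≈ 0.0938.

0.0938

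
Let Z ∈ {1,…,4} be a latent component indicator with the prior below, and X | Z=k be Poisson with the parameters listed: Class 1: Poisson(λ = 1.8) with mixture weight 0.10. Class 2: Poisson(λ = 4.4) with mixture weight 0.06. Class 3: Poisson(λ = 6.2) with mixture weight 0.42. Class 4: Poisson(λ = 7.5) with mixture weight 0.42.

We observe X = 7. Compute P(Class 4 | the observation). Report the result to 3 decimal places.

The responsibility of component k is P(Z=k) f_k(x) divided by Σ_j P(Z=j) f_j(x).
Component likelihoods at x = 7:
  L_1 = e^(−1.8)·1.8^7/7! = 0.00200792
  L_2 = e^(−4.4)·4.4^7/7! = 0.0777754
  L_3 = e^(−6.2)·6.2^7/7! = 0.141803
  L_4 = e^(−7.5)·7.5^7/7! = 0.146484
Multiply by the mixture weights:
  P(Z=1)·L_1 = 0.10 × 0.00200792 = 0.000200792
  P(Z=2)·L_2 = 0.06 × 0.0777754 = 0.00466653
  P(Z=3)·L_3 = 0.42 × 0.141803 = 0.0595573
  P(Z=4)·L_4 = 0.42 × 0.146484 = 0.0615232
Evidence: 0.000200792 + 0.00466653 + 0.0595573 + 0.0615232 = 0.125948
P(Class 4 | the observation) = 0.0615232 / 0.125948 ≈ 0.488

0.488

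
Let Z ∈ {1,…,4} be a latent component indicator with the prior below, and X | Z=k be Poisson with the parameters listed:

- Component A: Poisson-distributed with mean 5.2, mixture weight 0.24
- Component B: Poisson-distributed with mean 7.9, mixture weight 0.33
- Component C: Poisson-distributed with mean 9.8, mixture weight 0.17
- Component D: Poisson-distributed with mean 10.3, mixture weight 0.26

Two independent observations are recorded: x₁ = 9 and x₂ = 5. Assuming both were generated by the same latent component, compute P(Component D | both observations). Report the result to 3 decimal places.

0.135

By Bayes' theorem, P(k | x) = π_k f_k(x) / Σ_j π_j f_j(x).
Since both observations come from the same component, the likelihood for component k is f_k(x₁)·f_k(x₂).
  p_A = [e^(−5.2)·5.2^9/9! = 0.0422606] × [0.174785] = 0.00738652
  p_B = [e^(−7.9)·7.9^9/9! = 0.122449] × [0.0950666] = 0.0116408
  p_C = [e^(−9.8)·9.8^9/9! = 0.127405] × [0.0417699] = 0.00532168
  p_D = [e^(−10.3)·10.3^9/9! = 0.120931] × [0.0324916] = 0.00392926
Multiply by the mixture weights:
  π_A·p_A = 0.24 × 0.00738652 = 0.00177276
  π_B·p_B = 0.33 × 0.0116408 = 0.00384146
  π_C·p_C = 0.17 × 0.00532168 = 0.000904686
  π_D·p_D = 0.26 × 0.00392926 = 0.00102161
Evidence: 0.00177276 + 0.00384146 + 0.000904686 + 0.00102161 = 0.00754052
So the posterior for Component D is 0.00102161 / 0.00754052 ≈ 0.135.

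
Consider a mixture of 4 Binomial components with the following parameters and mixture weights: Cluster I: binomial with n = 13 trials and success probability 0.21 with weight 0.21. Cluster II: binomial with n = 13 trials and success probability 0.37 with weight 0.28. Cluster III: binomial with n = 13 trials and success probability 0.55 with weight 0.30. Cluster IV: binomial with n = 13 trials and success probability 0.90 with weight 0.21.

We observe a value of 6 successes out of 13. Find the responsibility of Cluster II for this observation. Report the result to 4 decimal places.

0.4506

Apply Bayes' rule: the posterior for each component is proportional to its prior times its likelihood at x.
Binomial probabilities:
  L_I = 0.0282633
  L_II = 0.173425
  L_III = 0.177493
  L_IV = 9.11953e-05
Unnormalised posteriors:
  w_I·L_I = 0.21 × 0.0282633 = 0.00593529
  w_II·L_II = 0.28 × 0.173425 = 0.048559
  w_III·L_III = 0.30 × 0.177493 = 0.0532479
  w_IV·L_IV = 0.21 × 9.11953e-05 = 1.9151e-05
Normaliser: 0.00593529 + 0.048559 + 0.0532479 + 1.9151e-05 = 0.107761
P(Cluster II | data) = 0.048559 / 0.107761 ≈ 0.4506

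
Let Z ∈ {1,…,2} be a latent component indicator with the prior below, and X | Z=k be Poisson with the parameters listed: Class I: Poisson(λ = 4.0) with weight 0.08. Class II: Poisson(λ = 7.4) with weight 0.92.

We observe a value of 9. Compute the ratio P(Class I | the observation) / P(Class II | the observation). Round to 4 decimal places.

Only the two components matter; the odds are (π_i f_i(x)) / (π_j f_j(x)).
Poisson probabilities:
  f_I = e^(−4.0)·4.0^9/9! = 0.0132312
  f_II = e^(−7.4)·7.4^9/9! = 0.112084
Posterior odds = (π_I·f_I) / (π_II·f_II) = (0.08·0.0132312) / (0.92·0.112084) = 0.0010585 / 0.103117 ≈ 0.0103

0.0103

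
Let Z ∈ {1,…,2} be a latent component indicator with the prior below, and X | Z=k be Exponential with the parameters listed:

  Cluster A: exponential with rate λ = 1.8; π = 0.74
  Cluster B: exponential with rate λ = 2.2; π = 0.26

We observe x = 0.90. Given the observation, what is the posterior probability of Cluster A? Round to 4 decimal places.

0.7695

The responsibility of component k is w_k f_k(x) divided by Σ_j w_j f_j(x).
Evaluate each component's likelihood at the observed value:
  p_A = 0.356218
  p_B = 0.303752
Multiply by the mixture weights:
  w_A·p_A = 0.74 × 0.356218 = 0.263601
  w_B·p_B = 0.26 × 0.303752 = 0.0789756
Marginal: 0.263601 + 0.0789756 = 0.342577
P(Cluster A | the observation) ≈ 0.7695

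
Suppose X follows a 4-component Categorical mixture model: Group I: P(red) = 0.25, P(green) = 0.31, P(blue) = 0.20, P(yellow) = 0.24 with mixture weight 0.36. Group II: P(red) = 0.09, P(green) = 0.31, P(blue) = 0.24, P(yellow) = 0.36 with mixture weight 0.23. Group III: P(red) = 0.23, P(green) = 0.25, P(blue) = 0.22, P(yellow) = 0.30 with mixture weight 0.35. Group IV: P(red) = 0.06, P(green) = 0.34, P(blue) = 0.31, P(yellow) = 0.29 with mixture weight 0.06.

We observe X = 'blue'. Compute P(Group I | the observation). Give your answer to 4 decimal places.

0.3232

Apply Bayes' rule: the posterior for each component is proportional to its prior times its likelihood at x.
Evaluate each component's likelihood at the observed value:
  f_I = 0.2
  f_II = 0.24
  f_III = 0.22
  f_IV = 0.31
Weight by the priors:
  π_I·f_I = 0.36 × 0.2 = 0.072
  π_II·f_II = 0.23 × 0.24 = 0.0552
  π_III·f_III = 0.35 × 0.22 = 0.077
  π_IV·f_IV = 0.06 × 0.31 = 0.0186
Denominator: 0.072 + 0.0552 + 0.077 + 0.0186 = 0.2228
P(Group I | x) ≈ 0.3232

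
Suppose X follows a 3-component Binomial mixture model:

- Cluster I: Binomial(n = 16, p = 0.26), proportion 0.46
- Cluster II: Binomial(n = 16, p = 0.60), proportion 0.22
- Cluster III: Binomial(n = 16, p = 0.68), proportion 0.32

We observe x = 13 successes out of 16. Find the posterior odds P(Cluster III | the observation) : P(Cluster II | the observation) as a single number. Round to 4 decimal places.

The posterior odds equal the prior odds times the likelihood ratio: (π_i/π_j)·(f_i(x)/f_j(x)).
Evaluate each component's likelihood at the observed value:
  p_I = 5.63037e-06
  p_II = 0.0468095
  p_III = 0.12197
0.0390305 / 0.0102981 ≈ 3.7901

3.7901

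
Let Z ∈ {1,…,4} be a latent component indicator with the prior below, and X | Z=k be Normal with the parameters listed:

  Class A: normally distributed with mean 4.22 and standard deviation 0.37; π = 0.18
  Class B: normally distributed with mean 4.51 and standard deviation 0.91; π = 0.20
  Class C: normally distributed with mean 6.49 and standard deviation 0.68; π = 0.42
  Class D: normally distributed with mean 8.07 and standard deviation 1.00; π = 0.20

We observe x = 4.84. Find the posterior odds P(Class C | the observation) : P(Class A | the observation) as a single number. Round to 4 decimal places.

Only the two components matter; the odds are (w_i f_i(x)) / (w_j f_j(x)).
Evaluate each component's likelihood at the observed value:
  L_A = 0.26484
  L_B = 0.410499
  L_C = 0.0308952
  L_D = 0.00216488
Odds = (0.42/0.18) × (0.0308952/0.26484) = 2.33333 × 0.116656 ≈ 0.2722

0.2722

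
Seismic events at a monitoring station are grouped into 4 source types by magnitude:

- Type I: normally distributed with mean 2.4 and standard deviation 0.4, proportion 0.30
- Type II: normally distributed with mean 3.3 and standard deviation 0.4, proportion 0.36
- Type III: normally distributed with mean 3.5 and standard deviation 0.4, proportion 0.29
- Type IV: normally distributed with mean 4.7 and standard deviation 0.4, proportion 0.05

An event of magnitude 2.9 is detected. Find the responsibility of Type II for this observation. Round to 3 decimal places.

By Bayes' theorem, P(k | x) = π_k f_k(x) / Σ_j π_j f_j(x).
Component likelihoods at x = 2.9:
  L_I = 0.456623
  L_II = 0.604927
  L_III = 0.323794
  L_IV = 3.99594e-05
Unnormalised posteriors:
  π_I·L_I = 0.30 × 0.456623 = 0.136987
  π_II·L_II = 0.36 × 0.604927 = 0.217774
  π_III·L_III = 0.29 × 0.323794 = 0.0939003
  π_IV·L_IV = 0.05 × 3.99594e-05 = 1.99797e-06
Sum: 0.136987 + 0.217774 + 0.0939003 + 1.99797e-06 = 0.448663
P(Type II | the observation) ≈ 0.485

0.485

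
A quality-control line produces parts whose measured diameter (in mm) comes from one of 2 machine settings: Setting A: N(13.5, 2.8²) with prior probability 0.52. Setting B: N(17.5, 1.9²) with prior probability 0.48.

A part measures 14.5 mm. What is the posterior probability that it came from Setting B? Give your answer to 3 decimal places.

Apply Bayes' rule: the posterior for each component is proportional to its prior times its likelihood at x.
Normal densities:
  L_A = (1/(2.8·√(2π)))·exp(−(14.5−13.5)²/(2·2.8²)) = 0.142479·exp(-0.06378) = 0.133676
  L_B = (1/(1.9·√(2π)))·exp(−(14.5−17.5)²/(2·1.9²)) = 0.209970·exp(-1.24654) = 0.060366
Unnormalised posteriors:
  P(Z=A)·L_A = 0.52 × 0.133676 = 0.0695117
  P(Z=B)·L_B = 0.48 × 0.060366 = 0.0289757
Marginal: 0.0695117 + 0.0289757 = 0.0984874
Responsibility of Setting B: 0.0289757 / 0.0984874 ≈ 0.294

0.294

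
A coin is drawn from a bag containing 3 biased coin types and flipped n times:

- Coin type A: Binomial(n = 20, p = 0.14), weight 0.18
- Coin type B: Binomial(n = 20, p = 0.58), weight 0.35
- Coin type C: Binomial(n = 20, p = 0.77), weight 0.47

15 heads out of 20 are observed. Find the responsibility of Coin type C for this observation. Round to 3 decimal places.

0.823

Posterior ∝ prior × likelihood, so P(k | x) ∝ w_k f_k(x); normalise over all components.
Binomial probabilities:
  p_A = C(20,15)·0.14^15·0.86^5 = 15504·1.55568e-13·0.470427 = 1.13464e-09
  p_B = C(20,15)·0.58^15·0.42^5 = 15504·0.000282761·0.0130691 = 0.0572941
  p_C = C(20,15)·0.77^15·0.23^5 = 15504·0.0198317·0.000643634 = 0.197899
Multiply by the mixture weights:
  w_A·p_A = 0.18 × 1.13464e-09 = 2.04234e-10
  w_B·p_B = 0.35 × 0.0572941 = 0.0200529
  w_C·p_C = 0.47 × 0.197899 = 0.0930126
Evidence: 2.04234e-10 + 0.0200529 + 0.0930126 = 0.113066
So the posterior for Coin type C is 0.0930126 / 0.113066 ≈ 0.823.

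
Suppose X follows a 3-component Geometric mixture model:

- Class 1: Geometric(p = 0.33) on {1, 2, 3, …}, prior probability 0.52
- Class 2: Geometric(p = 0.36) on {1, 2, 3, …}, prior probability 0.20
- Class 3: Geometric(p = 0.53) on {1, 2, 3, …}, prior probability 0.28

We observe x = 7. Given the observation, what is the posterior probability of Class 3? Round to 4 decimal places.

Posterior ∝ prior × likelihood, so P(k | x) ∝ P(Z=k) f_k(x); normalise over all components.
Evaluate each component's likelihood at the observed value:
  f_1 = 0.33·(1−0.33)^6 = 0.33·0.0904584 = 0.0298513
  f_2 = 0.36·(1−0.36)^6 = 0.36·0.0687195 = 0.024739
  f_3 = 0.53·(1−0.53)^6 = 0.53·0.0107792 = 0.00571298
Unnormalised posteriors:
  P(Z=1)·f_1 = 0.52 × 0.0298513 = 0.0155227
  P(Z=2)·f_2 = 0.20 × 0.024739 = 0.0049478
  P(Z=3)·f_3 = 0.28 × 0.00571298 = 0.00159964
Evidence: 0.0155227 + 0.0049478 + 0.00159964 = 0.0220701
So the posterior for Class 3 is 0.00159964 / 0.0220701 ≈ 0.0725.

0.0725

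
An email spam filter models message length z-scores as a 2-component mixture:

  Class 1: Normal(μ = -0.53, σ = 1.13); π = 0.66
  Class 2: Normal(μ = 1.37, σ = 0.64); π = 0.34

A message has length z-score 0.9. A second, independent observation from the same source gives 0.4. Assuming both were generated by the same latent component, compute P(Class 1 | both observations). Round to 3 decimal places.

Posterior ∝ prior × likelihood, so P(k | x) ∝ P(Z=k) f_k(x); normalise over all components.
Since both observations come from the same component, the likelihood for component k is f_k(x₁)·f_k(x₂).
  p_1 = [(1/(1.13·√(2π)))·exp(−(0.9−-0.53)²/(2·1.13²)) = 0.353046·exp(-0.80073) = 0.158518] × [0.251622] = 0.0398867
  p_2 = [(1/(0.64·√(2π)))·exp(−(0.9−1.37)²/(2·0.64²)) = 0.623347·exp(-0.26965) = 0.476016] × [0.197659] = 0.0940888
Prior × likelihood for each component:
  P(Z=1)·p_1 = 0.66 × 0.0398867 = 0.0263252
  P(Z=2)·p_2 = 0.34 × 0.0940888 = 0.0319902
Denominator: 0.0263252 + 0.0319902 = 0.0583154
P(Class 1 | x₁,x₂) = 0.0263252 / 0.0583154 ≈ 0.451

0.451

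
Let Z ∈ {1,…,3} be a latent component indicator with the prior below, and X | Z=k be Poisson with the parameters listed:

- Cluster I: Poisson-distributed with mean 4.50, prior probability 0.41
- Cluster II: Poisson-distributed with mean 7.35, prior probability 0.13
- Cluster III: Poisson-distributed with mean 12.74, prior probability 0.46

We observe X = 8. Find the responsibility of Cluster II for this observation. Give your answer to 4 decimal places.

P(component k | x) = P(Z=k)·f_k(x) / marginal(x), where marginal(x) = Σ_j P(Z=j)·f_j(x).
Evaluate each component's likelihood at the observed value:
  L_I = 0.0463292
  L_II = 0.135742
  L_III = 0.0504572
Multiply by the mixture weights:
  P(Z=I)·L_I = 0.41 × 0.0463292 = 0.018995
  P(Z=II)·L_II = 0.13 × 0.135742 = 0.0176464
  P(Z=III)·L_III = 0.46 × 0.0504572 = 0.0232103
Sum: 0.018995 + 0.0176464 + 0.0232103 = 0.0598517
P(Cluster II | data) ≈ 0.2948

0.2948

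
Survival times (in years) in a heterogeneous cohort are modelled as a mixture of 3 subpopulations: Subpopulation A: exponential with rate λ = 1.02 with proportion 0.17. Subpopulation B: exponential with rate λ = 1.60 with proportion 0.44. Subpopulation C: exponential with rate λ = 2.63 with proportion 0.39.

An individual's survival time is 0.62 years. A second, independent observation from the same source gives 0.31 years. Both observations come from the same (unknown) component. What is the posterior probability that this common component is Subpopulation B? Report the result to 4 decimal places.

Apply Bayes' rule: the posterior for each component is proportional to its prior times its likelihood at x.
Since both observations come from the same component, the likelihood for component k is f_k(x₁)·f_k(x₂).
  f_A = [1.02·e^(−1.02·0.62) = 1.02·e^(−0.6324) = 0.541941] × [0.743492] = 0.402929
  f_B = [1.60·e^(−1.60·0.62) = 1.60·e^(−0.9920) = 0.593335] × [0.974339] = 0.578109
  f_C = [2.63·e^(−2.63·0.62) = 2.63·e^(−1.6306) = 0.514986] × [1.16379] = 0.599336
Unnormalised posteriors:
  w_A·f_A = 0.17 × 0.402929 = 0.0684979
  w_B·f_B = 0.44 × 0.578109 = 0.254368
  w_C·f_C = 0.39 × 0.599336 = 0.233741
Marginal: 0.0684979 + 0.254368 + 0.233741 = 0.556607
P(Subpopulation B | x₁,x₂) ≈ 0.4570

0.4570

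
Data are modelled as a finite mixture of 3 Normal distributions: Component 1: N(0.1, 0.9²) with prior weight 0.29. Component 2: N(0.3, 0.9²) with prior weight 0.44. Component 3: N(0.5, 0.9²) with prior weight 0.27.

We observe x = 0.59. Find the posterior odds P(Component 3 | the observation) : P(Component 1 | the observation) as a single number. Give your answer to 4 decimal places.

1.0744

The posterior odds equal the prior odds times the likelihood ratio: (π_i/π_j)·(f_i(x)/f_j(x)).
Normal densities:
  f_1 = 0.382209
  f_2 = 0.420845
  f_3 = 0.441058
0.119086 / 0.110841 ≈ 1.0744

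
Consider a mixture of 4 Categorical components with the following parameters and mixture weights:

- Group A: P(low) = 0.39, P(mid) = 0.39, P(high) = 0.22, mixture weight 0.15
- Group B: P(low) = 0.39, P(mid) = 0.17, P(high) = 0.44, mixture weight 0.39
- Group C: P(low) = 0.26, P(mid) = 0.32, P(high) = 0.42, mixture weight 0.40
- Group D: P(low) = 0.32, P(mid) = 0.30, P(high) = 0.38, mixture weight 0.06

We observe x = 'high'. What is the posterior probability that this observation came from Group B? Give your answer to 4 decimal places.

P(component k | x) = P(Z=k)·f_k(x) / marginal(x), where marginal(x) = Σ_j P(Z=j)·f_j(x).
Evaluate each component's likelihood at the observed value:
  p_A = P(high | comp) = 0.22
  p_B = P(high | comp) = 0.44
  p_C = P(high | comp) = 0.42
  p_D = P(high | comp) = 0.38
Multiply by the mixture weights:
  P(Z=A)·p_A = 0.15 × 0.22 = 0.033
  P(Z=B)·p_B = 0.39 × 0.44 = 0.1716
  P(Z=C)·p_C = 0.40 × 0.42 = 0.168
  P(Z=D)·p_D = 0.06 × 0.38 = 0.0228
Normaliser: 0.033 + 0.1716 + 0.168 + 0.0228 = 0.3954
Responsibility of Group B: 0.1716 / 0.3954 ≈ 0.4340

0.4340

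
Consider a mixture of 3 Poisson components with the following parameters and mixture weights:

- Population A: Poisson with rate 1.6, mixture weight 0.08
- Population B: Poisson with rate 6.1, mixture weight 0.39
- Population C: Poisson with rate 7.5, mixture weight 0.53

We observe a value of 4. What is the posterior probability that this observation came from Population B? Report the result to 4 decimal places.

0.5396

The responsibility of component k is π_k f_k(x) divided by Σ_j π_j f_j(x).
Poisson probabilities:
  L_A = 0.0551312
  L_B = 0.129393
  L_C = 0.0729164
Weight by the priors:
  π_A·L_A = 0.08 × 0.0551312 = 0.0044105
  π_B·L_B = 0.39 × 0.129393 = 0.0504634
  π_C·L_C = 0.53 × 0.0729164 = 0.0386457
Marginal: 0.0044105 + 0.0504634 + 0.0386457 = 0.0935196
So the posterior for Population B is 0.0504634 / 0.0935196 ≈ 0.5396.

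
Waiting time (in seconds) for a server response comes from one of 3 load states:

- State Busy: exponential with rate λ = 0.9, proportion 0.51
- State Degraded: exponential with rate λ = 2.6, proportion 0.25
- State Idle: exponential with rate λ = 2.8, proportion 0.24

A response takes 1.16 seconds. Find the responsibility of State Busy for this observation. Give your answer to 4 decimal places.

Apply Bayes' rule: the posterior for each component is proportional to its prior times its likelihood at x.
Evaluate each component's likelihood at the observed value:
  p_Busy = 0.9·e^(−0.9·1.16) = 0.9·e^(−1.0440) = 0.316839
  p_Degraded = 2.6·e^(−2.6·1.16) = 2.6·e^(−3.0160) = 0.127392
  p_Idle = 2.8·e^(−2.8·1.16) = 2.8·e^(−3.2480) = 0.108785
Weight by the priors:
  w_Busy·p_Busy = 0.51 × 0.316839 = 0.161588
  w_Degraded·p_Degraded = 0.25 × 0.127392 = 0.0318479
  w_Idle·p_Idle = 0.24 × 0.108785 = 0.0261084
Normaliser: 0.161588 + 0.0318479 + 0.0261084 = 0.219544
P(State Busy | the observation) = 0.161588 / 0.219544 ≈ 0.7360

0.7360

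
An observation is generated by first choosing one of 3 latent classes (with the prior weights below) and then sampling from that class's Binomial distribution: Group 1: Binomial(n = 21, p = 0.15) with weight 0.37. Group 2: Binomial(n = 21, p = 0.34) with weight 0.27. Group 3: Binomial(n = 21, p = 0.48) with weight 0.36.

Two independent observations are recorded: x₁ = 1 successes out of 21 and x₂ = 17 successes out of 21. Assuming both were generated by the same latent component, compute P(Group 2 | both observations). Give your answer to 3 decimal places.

0.316

By Bayes' theorem, P(k | x) = w_k f_k(x) / Σ_j w_j f_j(x).
Since both observations come from the same component, the likelihood for component k is f_k(x₁)·f_k(x₂).
  p_1 = [0.122093] × [3.07816e-11] = 3.7582e-12
  p_2 = [0.00175621] × [1.23135e-05] = 2.16251e-08
  p_3 = [2.10633e-05] × [0.00166793] = 3.51323e-08
Weight by the priors:
  w_1·p_1 = 0.37 × 3.7582e-12 = 1.39054e-12
  w_2·p_2 = 0.27 × 2.16251e-08 = 5.83878e-09
  w_3·p_3 = 0.36 × 3.51323e-08 = 1.26476e-08
Sum: 1.39054e-12 + 5.83878e-09 + 1.26476e-08 = 1.84878e-08
P(Group 2 | x) ≈ 0.316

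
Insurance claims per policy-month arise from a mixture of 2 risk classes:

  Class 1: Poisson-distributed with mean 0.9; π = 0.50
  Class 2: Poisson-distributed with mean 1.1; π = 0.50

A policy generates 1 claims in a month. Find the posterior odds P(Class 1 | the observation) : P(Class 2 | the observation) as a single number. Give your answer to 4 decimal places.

0.9993

Since P(k|x) ∝ w_k f_k(x), the posterior odds are w_i f_i(x) / (w_j f_j(x)).
Poisson probabilities:
  f_1 = 0.365913
  f_2 = 0.366158
Odds = (0.50/0.50) × (0.365913/0.366158) = 1 × 0.99933 ≈ 0.9993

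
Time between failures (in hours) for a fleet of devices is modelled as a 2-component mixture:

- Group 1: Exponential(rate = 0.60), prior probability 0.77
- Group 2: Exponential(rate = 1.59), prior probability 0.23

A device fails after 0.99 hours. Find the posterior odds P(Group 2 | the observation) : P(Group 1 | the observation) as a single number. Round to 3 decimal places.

0.297

The posterior odds equal the prior odds times the likelihood ratio: (w_i/w_j)·(f_i(x)/f_j(x)).
Evaluate each component's likelihood at the observed value:
  L_1 = 0.60·e^(−0.60·0.99) = 0.60·e^(−0.5940) = 0.331269
  L_2 = 1.59·e^(−1.59·0.99) = 1.59·e^(−1.5741) = 0.329438
0.0757708 / 0.255077 ≈ 0.297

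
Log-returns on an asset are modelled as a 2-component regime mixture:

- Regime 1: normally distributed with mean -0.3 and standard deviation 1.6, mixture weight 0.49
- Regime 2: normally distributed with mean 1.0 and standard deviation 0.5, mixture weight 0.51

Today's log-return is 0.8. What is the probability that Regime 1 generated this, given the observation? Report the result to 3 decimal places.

0.204

By Bayes' theorem, P(k | x) = π_k f_k(x) / Σ_j π_j f_j(x).
Component likelihoods at x = 0.8:
  f_1 = (1/(1.6·√(2π)))·exp(−(0.8−-0.3)²/(2·1.6²)) = 0.249339·exp(-0.23633) = 0.196858
  f_2 = (1/(0.5·√(2π)))·exp(−(0.8−1.0)²/(2·0.5²)) = 0.797885·exp(-0.08000) = 0.73654
Multiply by the mixture weights:
  π_1·f_1 = 0.49 × 0.196858 = 0.0964606
  π_2·f_2 = 0.51 × 0.73654 = 0.375636
Denominator: 0.0964606 + 0.375636 = 0.472096
P(Regime 1 | the observation) ≈ 0.204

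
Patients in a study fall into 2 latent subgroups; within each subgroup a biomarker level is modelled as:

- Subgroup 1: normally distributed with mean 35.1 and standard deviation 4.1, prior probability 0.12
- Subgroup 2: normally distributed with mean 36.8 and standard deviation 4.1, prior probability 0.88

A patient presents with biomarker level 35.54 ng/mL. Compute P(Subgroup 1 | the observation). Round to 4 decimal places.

P(component k | x) = w_k·f_k(x) / marginal(x), where marginal(x) = Σ_j w_j·f_j(x).
Evaluate each component's likelihood at the observed value:
  L_1 = 0.0967443
  L_2 = 0.092815
Weight by the priors:
  w_1·L_1 = 0.12 × 0.0967443 = 0.0116093
  w_2·L_2 = 0.88 × 0.092815 = 0.0816772
Evidence: 0.0116093 + 0.0816772 = 0.0932865
Responsibility of Subgroup 1: 0.0116093 / 0.0932865 ≈ 0.1244

0.1244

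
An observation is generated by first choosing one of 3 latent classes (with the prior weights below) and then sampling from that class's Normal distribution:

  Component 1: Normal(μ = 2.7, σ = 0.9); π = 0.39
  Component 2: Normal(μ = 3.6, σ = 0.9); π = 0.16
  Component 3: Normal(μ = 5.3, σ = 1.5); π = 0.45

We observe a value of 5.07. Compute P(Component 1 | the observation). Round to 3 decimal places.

Posterior ∝ prior × likelihood, so P(k | x) ∝ π_k f_k(x); normalise over all components.
Component likelihoods at x = 5.07:
  p_1 = (1/(0.9·√(2π)))·exp(−(5.07−2.7)²/(2·0.9²)) = 0.443269·exp(-3.46722) = 0.0138316
  p_2 = (1/(0.9·√(2π)))·exp(−(5.07−3.6)²/(2·0.9²)) = 0.443269·exp(-1.33389) = 0.11678
  p_3 = (1/(1.5·√(2π)))·exp(−(5.07−5.3)²/(2·1.5²)) = 0.265962·exp(-0.01176) = 0.262853
Unnormalised posteriors:
  π_1·p_1 = 0.39 × 0.0138316 = 0.00539432
  π_2·p_2 = 0.16 × 0.11678 = 0.0186847
  π_3·p_3 = 0.45 × 0.262853 = 0.118284
Sum: 0.00539432 + 0.0186847 + 0.118284 = 0.142363
So the posterior for Component 1 is 0.00539432 / 0.142363 ≈ 0.038.

0.038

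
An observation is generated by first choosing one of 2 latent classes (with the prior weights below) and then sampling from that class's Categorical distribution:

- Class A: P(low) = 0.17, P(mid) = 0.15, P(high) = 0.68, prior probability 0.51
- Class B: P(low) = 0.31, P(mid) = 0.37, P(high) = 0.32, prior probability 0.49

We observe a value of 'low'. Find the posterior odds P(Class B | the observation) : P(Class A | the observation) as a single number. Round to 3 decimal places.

Posterior odds = (π_i f_i(x)) / (π_j f_j(x)); the normalising sum cancels.
Component likelihoods at x = 'low':
  f_A = P(low | comp) = 0.17
  f_B = P(low | comp) = 0.31
Odds = (0.49/0.51) × (0.31/0.17) = 0.960784 × 1.82353 ≈ 1.752

1.752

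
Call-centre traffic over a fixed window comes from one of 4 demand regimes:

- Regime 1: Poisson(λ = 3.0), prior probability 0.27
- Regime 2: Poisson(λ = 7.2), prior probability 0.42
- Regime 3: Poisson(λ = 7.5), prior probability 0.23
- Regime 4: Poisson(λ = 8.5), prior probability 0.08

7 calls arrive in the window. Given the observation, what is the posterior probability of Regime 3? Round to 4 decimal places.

0.3001

By Bayes' theorem, P(k | x) = P(Z=k) f_k(x) / Σ_j P(Z=j) f_j(x).
Poisson probabilities:
  f_1 = e^(−3.0)·3.0^7/7! = 0.021604
  f_2 = e^(−7.2)·7.2^7/7! = 0.148586
  f_3 = e^(−7.5)·7.5^7/7! = 0.146484
  f_4 = e^(−8.5)·8.5^7/7! = 0.129419
Multiply by the mixture weights:
  P(Z=1)·f_1 = 0.27 × 0.021604 = 0.00583309
  P(Z=2)·f_2 = 0.42 × 0.148586 = 0.0624059
  P(Z=3)·f_3 = 0.23 × 0.146484 = 0.0336913
  P(Z=4)·f_4 = 0.08 × 0.129419 = 0.0103535
Denominator: 0.00583309 + 0.0624059 + 0.0336913 + 0.0103535 = 0.112284
P(Regime 3 | the observation) ≈ 0.3001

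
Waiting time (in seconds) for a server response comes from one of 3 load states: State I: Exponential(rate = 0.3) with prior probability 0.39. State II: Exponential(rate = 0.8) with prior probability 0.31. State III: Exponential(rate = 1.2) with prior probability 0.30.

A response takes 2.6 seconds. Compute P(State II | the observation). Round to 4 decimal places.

Posterior ∝ prior × likelihood, so P(k | x) ∝ w_k f_k(x); normalise over all components.
Component likelihoods at x = 2.6 seconds:
  p_I = 0.3·e^(−0.3·2.6) = 0.3·e^(−0.7800) = 0.137522
  p_II = 0.8·e^(−0.8·2.6) = 0.8·e^(−2.0800) = 0.0999442
  p_III = 1.2·e^(−1.2·2.6) = 1.2·e^(−3.1200) = 0.0529886
Prior × likelihood for each component:
  w_I·p_I = 0.39 × 0.137522 = 0.0536335
  w_II·p_II = 0.31 × 0.0999442 = 0.0309827
  w_III·p_III = 0.30 × 0.0529886 = 0.0158966
Marginal: 0.0536335 + 0.0309827 + 0.0158966 = 0.100513
P(State II | the observation) = 0.0309827 / 0.100513 ≈ 0.3082

0.3082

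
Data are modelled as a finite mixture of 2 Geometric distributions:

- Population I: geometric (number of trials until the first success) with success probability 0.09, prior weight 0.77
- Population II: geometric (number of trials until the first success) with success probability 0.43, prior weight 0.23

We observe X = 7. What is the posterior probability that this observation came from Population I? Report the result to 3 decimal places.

0.921

Apply Bayes' rule: the posterior for each component is proportional to its prior times its likelihood at x.
Evaluate each component's likelihood at the observed value:
  L_I = 0.0511082
  L_II = 0.0147475
Multiply by the mixture weights:
  w_I·L_I = 0.77 × 0.0511082 = 0.0393533
  w_II·L_II = 0.23 × 0.0147475 = 0.00339192
Normaliser: 0.0393533 + 0.00339192 = 0.0427453
P(Population I | data) ≈ 0.921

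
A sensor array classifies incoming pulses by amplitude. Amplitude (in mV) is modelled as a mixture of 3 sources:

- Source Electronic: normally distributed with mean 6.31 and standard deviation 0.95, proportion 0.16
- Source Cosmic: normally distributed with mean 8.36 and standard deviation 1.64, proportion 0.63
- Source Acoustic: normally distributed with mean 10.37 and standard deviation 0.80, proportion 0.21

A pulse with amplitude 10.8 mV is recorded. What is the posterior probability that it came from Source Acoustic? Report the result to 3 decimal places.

0.641

P(component k | x) = w_k·f_k(x) / marginal(x), where marginal(x) = Σ_j w_j·f_j(x).
Component likelihoods at x = 10.8 mV:
  p_Electronic = (1/(0.95·√(2π)))·exp(−(10.8−6.31)²/(2·0.95²)) = 0.419939·exp(-11.16903) = 5.92295e-06
  p_Cosmic = (1/(1.64·√(2π)))·exp(−(10.8−8.36)²/(2·1.64²)) = 0.243257·exp(-1.10678) = 0.0804261
  p_Acoustic = (1/(0.80·√(2π)))·exp(−(10.8−10.37)²/(2·0.80²)) = 0.498678·exp(-0.14445) = 0.431603
Weight by the priors:
  w_Electronic·p_Electronic = 0.16 × 5.92295e-06 = 9.47672e-07
  w_Cosmic·p_Cosmic = 0.63 × 0.0804261 = 0.0506684
  w_Acoustic·p_Acoustic = 0.21 × 0.431603 = 0.0906367
Sum: 9.47672e-07 + 0.0506684 + 0.0906367 = 0.141306
P(Source Acoustic | the observation) ≈ 0.641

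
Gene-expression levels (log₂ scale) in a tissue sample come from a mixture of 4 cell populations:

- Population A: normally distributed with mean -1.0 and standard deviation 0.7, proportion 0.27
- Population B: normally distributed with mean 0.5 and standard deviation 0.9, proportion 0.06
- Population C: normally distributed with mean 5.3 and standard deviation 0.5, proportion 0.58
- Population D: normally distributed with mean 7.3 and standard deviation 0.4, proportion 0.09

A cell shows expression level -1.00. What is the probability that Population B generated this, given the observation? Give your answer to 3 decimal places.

0.041

Posterior ∝ prior × likelihood, so P(k | x) ∝ P(Z=k) f_k(x); normalise over all components.
Evaluate each component's likelihood at the observed value:
  L_A = (1/(0.7·√(2π)))·exp(−(-1.00−-1.0)²/(2·0.7²)) = 0.569918·exp(-0.00000) = 0.569918
  L_B = (1/(0.9·√(2π)))·exp(−(-1.00−0.5)²/(2·0.9²)) = 0.443269·exp(-1.38889) = 0.11053
  L_C = (1/(0.5·√(2π)))·exp(−(-1.00−5.3)²/(2·0.5²)) = 0.797885·exp(-79.38000) = 2.67697e-35
  L_D = (1/(0.4·√(2π)))·exp(−(-1.00−7.3)²/(2·0.4²)) = 0.997356·exp(-215.28125) = 3.18707e-94
Unnormalised posteriors:
  P(Z=A)·L_A = 0.27 × 0.569918 = 0.153878
  P(Z=B)·L_B = 0.06 × 0.11053 = 0.00663181
  P(Z=C)·L_C = 0.58 × 2.67697e-35 = 1.55264e-35
  P(Z=D)·L_D = 0.09 × 3.18707e-94 = 2.86836e-95
Marginal: 0.153878 + 0.00663181 + 1.55264e-35 + 2.86836e-95 = 0.16051
P(Population B | x) = 0.00663181 / 0.16051 ≈ 0.041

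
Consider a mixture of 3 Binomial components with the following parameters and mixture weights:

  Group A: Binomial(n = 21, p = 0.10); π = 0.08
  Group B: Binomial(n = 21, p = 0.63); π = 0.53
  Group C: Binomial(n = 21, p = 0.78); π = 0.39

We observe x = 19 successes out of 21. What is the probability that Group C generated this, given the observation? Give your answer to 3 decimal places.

0.938

Posterior ∝ prior × likelihood, so P(k | x) ∝ π_k f_k(x); normalise over all components.
Binomial probabilities:
  f_A = 1.701e-17
  f_B = 0.00442683
  f_C = 0.0905445
Weight by the priors:
  π_A·f_A = 0.08 × 1.701e-17 = 1.3608e-18
  π_B·f_B = 0.53 × 0.00442683 = 0.00234622
  π_C·f_C = 0.39 × 0.0905445 = 0.0353124
Sum: 1.3608e-18 + 0.00234622 + 0.0353124 = 0.0376586
P(Group C | the observation) ≈ 0.938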